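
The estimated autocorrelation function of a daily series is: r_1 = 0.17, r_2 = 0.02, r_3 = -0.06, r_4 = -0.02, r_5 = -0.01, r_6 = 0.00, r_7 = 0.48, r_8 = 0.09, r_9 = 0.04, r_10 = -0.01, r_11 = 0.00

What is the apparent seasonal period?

The largest autocorrelation is r_7 = 0.48; the remaining lags stay at or below 0.17.
The dominant spike at lag 7 indicates a seasonal period of 7.

7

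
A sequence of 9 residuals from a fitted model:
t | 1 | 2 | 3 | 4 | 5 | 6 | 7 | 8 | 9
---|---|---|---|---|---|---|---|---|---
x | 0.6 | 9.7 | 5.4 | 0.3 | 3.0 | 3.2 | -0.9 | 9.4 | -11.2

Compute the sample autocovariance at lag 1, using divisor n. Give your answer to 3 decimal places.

-12.912

Mean x̄ = (0.6 + 9.7 + 5.4 + 0.3 + 3.0 + 3.2 − 0.9 + 9.4 − 11.2)/9 = 2.1667
Σ_{t=1}^{8}(x_t−x̄)(x_{t+1}−x̄) = -116.2111
γ_1 = -116.2111 / 9 = -12.912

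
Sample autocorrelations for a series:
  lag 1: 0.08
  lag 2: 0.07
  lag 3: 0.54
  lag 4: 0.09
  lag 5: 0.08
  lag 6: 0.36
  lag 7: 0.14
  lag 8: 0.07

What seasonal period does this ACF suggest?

The largest autocorrelation is r_3 = 0.54, with a weaker echo at lag 6 (0.36); the remaining lags stay at or below 0.14.
The dominant spike at lag 3 indicates a seasonal period of 3.

3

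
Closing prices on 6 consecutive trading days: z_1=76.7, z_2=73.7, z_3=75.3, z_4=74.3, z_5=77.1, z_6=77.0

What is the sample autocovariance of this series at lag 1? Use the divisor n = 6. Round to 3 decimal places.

-0.137

Mean z̄ = (76.7 + 73.7 + 75.3 + 74.3 + 77.1 + 77.0)/6 = 75.6833
Σ_{t=1}^{5}(z_t−z̄)(z_{t+1}−z̄) = -0.8203
γ_1 = -0.8203 / 6 = -0.137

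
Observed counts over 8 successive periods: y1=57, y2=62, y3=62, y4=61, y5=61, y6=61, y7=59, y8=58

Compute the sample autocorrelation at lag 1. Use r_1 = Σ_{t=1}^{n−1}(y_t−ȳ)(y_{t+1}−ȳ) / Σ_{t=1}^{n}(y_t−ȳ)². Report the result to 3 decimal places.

Mean ȳ = (57 + 62 + 62 + 61 + 61 + 61 + 59 + 58)/8 = 60.1250
Σ(y_t−ȳ)(y_{t+1}−ȳ) = (-5.8594) + (3.5156) + (1.6406) + (0.7656) + (0.7656) + (-0.9844) + (2.3906) = 2.2344
Denominator Σ(y_t−ȳ)² = 24.8750
r_1 = 2.2344 / 24.8750 = 0.090

0.090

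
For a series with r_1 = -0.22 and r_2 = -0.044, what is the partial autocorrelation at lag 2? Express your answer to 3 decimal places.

-0.097

φ_{22} = (r_2 − r_1²) / (1 − r_1²)
r_1² = (-0.22)² = 0.0484
Numerator = -0.044 − 0.0484 = -0.0924; denominator = 1 − 0.0484 = 0.9516
φ_{22} = -0.0924 / 0.9516 = -0.097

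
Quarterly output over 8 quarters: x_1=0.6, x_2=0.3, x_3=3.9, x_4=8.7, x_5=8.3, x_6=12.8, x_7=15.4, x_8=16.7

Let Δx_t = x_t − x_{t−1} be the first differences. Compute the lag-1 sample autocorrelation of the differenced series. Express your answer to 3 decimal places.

First differences Δx: -0.3, 3.6, 4.8, -0.4, 4.5, 2.6, 1.3
Mean of differences = 2.3000
Numerator Σ(Δx_t−Δx̄)(Δx_{t+1}−Δx̄) = -12.4600
Denominator Σ(Δx_t−Δx̄)² = 27.9200
r_1(Δx) = -12.4600 / 27.9200 = -0.446

-0.446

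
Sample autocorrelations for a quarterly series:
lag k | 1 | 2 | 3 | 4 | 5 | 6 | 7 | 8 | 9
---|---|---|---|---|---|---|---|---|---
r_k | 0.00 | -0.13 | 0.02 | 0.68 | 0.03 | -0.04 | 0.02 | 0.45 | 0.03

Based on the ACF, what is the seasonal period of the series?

4

The largest autocorrelation is r_4 = 0.68, with a weaker echo at lag 8 (0.45); the remaining lags stay at or below 0.03.
The dominant spike at lag 4 indicates a seasonal period of 4.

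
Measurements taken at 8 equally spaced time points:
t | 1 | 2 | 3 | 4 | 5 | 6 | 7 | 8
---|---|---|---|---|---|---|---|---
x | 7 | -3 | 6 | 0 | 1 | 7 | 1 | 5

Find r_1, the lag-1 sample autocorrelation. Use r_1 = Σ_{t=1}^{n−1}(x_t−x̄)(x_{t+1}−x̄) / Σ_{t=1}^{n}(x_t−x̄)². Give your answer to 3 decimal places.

Mean x̄ = (7 − 3 + 6 + 0 + 1 + 7 + 1 + 5)/8 = 3.0000
Deviations from mean: 4.0000, -6.0000, 3.0000, -3.0000, -2.0000, 4.0000, -2.0000, 2.0000
Σ(x_t−x̄)(x_{t+1}−x̄) = (-24.0000) + (-18.0000) + (-9.0000) + (6.0000) + (-8.0000) + (-8.0000) + (-4.0000) = -65.0000
Denominator Σ(x_t−x̄)² = 98.0000
r_1 = -65.0000 / 98.0000 = -0.663

-0.663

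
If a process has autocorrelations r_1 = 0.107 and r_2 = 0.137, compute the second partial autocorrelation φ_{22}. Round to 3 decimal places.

0.127

φ_{22} = (r_2 − r_1²) / (1 − r_1²)
r_1² = (0.107)² = 0.011449
Numerator = 0.137 − 0.0114 = 0.1256; denominator = 1 − 0.0114 = 0.9886
φ_{22} = 0.1256 / 0.9886 = 0.127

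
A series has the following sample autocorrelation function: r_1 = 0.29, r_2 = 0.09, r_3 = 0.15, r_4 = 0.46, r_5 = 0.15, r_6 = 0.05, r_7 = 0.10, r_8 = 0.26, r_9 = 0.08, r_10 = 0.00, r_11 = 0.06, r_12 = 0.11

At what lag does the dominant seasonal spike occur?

The largest autocorrelation is r_4 = 0.46; the remaining lags stay at or below 0.29. The elevated value at lag 1 (0.29), dropping to 0.09 at lag 2, reflects decaying short-term dependence rather than seasonality.
The dominant spike at lag 4 indicates a seasonal period of 4.

4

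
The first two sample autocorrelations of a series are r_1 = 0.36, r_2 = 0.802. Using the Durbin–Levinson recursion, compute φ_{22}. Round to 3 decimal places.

φ_{22} = (r_2 − r_1²) / (1 − r_1²)
r_1² = (0.36)² = 0.1296
Numerator = 0.802 − 0.1296 = 0.6724; denominator = 1 − 0.1296 = 0.8704
φ_{22} = 0.6724 / 0.8704 = 0.773

0.773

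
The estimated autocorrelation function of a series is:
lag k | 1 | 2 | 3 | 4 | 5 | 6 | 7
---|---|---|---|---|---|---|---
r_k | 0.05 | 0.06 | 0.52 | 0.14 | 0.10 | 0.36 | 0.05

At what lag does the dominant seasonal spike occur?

3

The largest autocorrelation is r_3 = 0.52, with a weaker echo at lag 6 (0.36); the remaining lags stay at or below 0.14.
The dominant spike at lag 3 indicates a seasonal period of 3.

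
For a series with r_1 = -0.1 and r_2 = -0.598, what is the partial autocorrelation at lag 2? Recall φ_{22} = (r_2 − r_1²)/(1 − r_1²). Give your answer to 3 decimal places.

-0.614

φ_{22} = (r_2 − r_1²) / (1 − r_1²)
r_1² = (-0.1)² = 0.01
Numerator = -0.598 − 0.0100 = -0.6080; denominator = 1 − 0.0100 = 0.9900
φ_{22} = -0.6080 / 0.9900 = -0.614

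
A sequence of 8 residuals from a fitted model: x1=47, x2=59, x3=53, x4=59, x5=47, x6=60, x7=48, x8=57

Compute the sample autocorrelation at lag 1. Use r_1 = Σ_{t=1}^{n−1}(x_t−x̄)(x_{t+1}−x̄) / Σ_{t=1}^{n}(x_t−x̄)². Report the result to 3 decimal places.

-0.765

Mean x̄ = (47 + 59 + 53 + 59 + 47 + 60 + 48 + 57)/8 = 53.7500
Deviations from mean: -6.7500, 5.2500, -0.7500, 5.2500, -6.7500, 6.2500, -5.7500, 3.2500
Numerator Σ_{t=1}^{7}(x_t−x̄)(x_{t+1}−x̄) = -175.5625
Denominator Σ(x_t−x̄)² = 229.5000
r_1 = -175.5625 / 229.5000 = -0.765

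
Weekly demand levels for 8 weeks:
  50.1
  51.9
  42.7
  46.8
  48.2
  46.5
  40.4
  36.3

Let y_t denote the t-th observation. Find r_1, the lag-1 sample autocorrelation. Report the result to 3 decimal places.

0.296

Mean ȳ = (50.1 + 51.9 + 42.7 + 46.8 + 48.2 + 46.5 + 40.4 + 36.3)/8 = 45.3625
Deviations from mean: 4.7375, 6.5375, -2.6625, 1.4375, 2.8375, 1.1375, -4.9625, -9.0625
Numerator Σ_{t=1}^{7}(y_t−ȳ)(y_{t+1}−ȳ) = 56.3723
Denominator Σ(y_t−ȳ)² = 190.4388
r_1 = 56.3723 / 190.4388 = 0.296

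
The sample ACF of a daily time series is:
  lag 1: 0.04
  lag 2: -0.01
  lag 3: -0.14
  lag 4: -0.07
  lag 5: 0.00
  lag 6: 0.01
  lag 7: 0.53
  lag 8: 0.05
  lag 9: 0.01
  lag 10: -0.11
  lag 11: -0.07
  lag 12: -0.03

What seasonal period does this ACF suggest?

7

The largest autocorrelation is r_7 = 0.53; the remaining lags stay at or below 0.05.
The dominant spike at lag 7 indicates a seasonal period of 7.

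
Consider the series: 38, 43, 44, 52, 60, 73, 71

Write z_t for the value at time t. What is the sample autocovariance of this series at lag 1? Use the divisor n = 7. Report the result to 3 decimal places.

104.280

Mean z̄ = (38 + 43 + 44 + 52 + 60 + 73 + 71)/7 = 54.4286
Σ_{t=1}^{6}(z_t−z̄)(z_{t+1}−z̄) = 729.9592
γ_1 = 729.9592 / 7 = 104.280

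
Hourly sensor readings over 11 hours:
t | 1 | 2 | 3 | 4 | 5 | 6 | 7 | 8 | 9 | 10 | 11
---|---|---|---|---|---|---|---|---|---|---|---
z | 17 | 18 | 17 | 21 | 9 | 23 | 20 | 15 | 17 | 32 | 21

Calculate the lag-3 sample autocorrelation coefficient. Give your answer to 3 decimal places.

Mean z̄ = (17 + 18 + 17 + 21 + 9 + 23 + 20 + 15 + 17 + 32 + 21)/11 = 19.0909
Numerator Σ_{t=1}^{8}(z_t−z̄)(z_{t+3}−z̄) = 37.6116
Denominator Σ(z_t−z̄)² = 322.9091
r_3 = 37.6116 / 322.9091 = 0.116

0.116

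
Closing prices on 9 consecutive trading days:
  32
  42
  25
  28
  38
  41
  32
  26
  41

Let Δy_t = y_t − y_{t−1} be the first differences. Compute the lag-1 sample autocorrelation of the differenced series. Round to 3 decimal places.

First differences Δy: 10, -17, 3, 10, 3, -9, -6, 15
Mean of differences = 1.1250
Numerator Σ(Δy_t−Δȳ)(Δy_{t+1}−Δȳ) = -207.2656
Denominator Σ(Δy_t−Δȳ)² = 838.8750
r_1(Δy) = -207.2656 / 838.8750 = -0.247

-0.247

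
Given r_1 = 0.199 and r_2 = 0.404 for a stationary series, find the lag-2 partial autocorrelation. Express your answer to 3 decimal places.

0.379

φ_{22} = (r_2 − r_1²) / (1 − r_1²)
r_1² = (0.199)² = 0.039601
Numerator = 0.404 − 0.0396 = 0.3644; denominator = 1 − 0.0396 = 0.9604
φ_{22} = 0.3644 / 0.9604 = 0.379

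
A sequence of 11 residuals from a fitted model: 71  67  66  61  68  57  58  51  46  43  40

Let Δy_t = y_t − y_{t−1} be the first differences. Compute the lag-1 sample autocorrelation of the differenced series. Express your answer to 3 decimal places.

-0.699

First differences Δy: -4, -1, -5, 7, -11, 1, -7, -5, -3, -3
Mean of differences = -3.1000
Numerator Σ(Δy_t−Δȳ)(Δy_{t+1}−Δȳ) = -146.0100
Denominator Σ(Δy_t−Δȳ)² = 208.9000
r_1(Δy) = -146.0100 / 208.9000 = -0.699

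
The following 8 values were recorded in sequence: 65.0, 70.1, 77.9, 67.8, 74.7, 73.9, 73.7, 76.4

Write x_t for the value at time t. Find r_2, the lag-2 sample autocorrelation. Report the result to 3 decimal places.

Mean x̄ = (65.0 + 70.1 + 77.9 + 67.8 + 74.7 + 73.9 + 73.7 + 76.4)/8 = 72.4375
Deviations from mean: -7.4375, -2.3375, 5.4625, -4.6375, 2.2625, 1.4625, 1.2625, 3.9625
Σ(x_t−x̄)(x_{t+2}−x̄) = (-40.6273) + (10.8402) + (12.3589) + (-6.7823) + (2.8564) + (5.7952) = -15.5591
Denominator Σ(x_t−x̄)² = 136.6788
r_2 = -15.5591 / 136.6788 = -0.114

-0.114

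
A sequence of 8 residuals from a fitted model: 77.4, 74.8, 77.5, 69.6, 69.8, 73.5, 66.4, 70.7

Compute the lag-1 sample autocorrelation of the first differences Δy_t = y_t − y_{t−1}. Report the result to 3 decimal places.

First differences Δy: -2.6, 2.7, -7.9, 0.2, 3.7, -7.1, 4.3
Mean of differences = -0.9571
Numerator Σ(Δy_t−Δȳ)(Δy_{t+1}−Δȳ) = -94.9461
Denominator Σ(Δy_t−Δȳ)² = 152.6771
r_1(Δy) = -94.9461 / 152.6771 = -0.622

-0.622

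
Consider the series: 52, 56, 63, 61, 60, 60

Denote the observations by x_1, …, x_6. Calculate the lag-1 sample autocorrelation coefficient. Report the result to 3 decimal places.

0.268

Mean x̄ = (52 + 56 + 63 + 61 + 60 + 60)/6 = 58.6667
Deviations from mean: -6.6667, -2.6667, 4.3333, 2.3333, 1.3333, 1.3333
Σ(x_t−x̄)(x_{t+1}−x̄) = (17.7778) + (-11.5556) + (10.1111) + (3.1111) + (1.7778) = 21.2222
Denominator Σ(x_t−x̄)² = 79.3333
r_1 = 21.2222 / 79.3333 = 0.268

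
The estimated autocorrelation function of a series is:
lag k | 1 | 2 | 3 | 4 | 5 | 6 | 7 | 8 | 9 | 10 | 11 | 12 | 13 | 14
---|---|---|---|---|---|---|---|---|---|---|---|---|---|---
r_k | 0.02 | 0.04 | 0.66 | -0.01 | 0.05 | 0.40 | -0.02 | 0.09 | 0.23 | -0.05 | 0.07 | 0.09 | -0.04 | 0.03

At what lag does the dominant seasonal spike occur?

The largest autocorrelation is r_3 = 0.66, with weaker echoes at lags 6 (0.40) and 9 (0.23); the remaining lags stay at or below 0.09.
The dominant spike at lag 3 indicates a seasonal period of 3.

3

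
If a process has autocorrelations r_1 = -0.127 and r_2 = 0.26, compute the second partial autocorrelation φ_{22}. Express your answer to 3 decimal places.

φ_{22} = (r_2 − r_1²) / (1 − r_1²)
r_1² = (-0.127)² = 0.016129
Numerator = 0.26 − 0.0161 = 0.2439; denominator = 1 − 0.0161 = 0.9839
φ_{22} = 0.2439 / 0.9839 = 0.248

0.248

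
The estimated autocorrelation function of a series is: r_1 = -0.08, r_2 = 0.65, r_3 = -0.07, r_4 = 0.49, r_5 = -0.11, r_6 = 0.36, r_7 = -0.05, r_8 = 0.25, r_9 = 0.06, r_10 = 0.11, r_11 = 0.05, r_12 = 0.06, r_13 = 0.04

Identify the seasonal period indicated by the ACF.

2

The largest autocorrelation is r_2 = 0.65, with weaker echoes at lags 4 (0.49), 6 (0.36) and 8 (0.25); the remaining lags stay at or below 0.11.
The dominant spike at lag 2 indicates a seasonal period of 2.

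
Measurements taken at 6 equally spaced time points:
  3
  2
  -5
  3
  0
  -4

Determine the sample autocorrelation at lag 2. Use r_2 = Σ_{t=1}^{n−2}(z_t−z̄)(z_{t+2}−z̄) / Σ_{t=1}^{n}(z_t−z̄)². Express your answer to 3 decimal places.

Mean z̄ = (3 + 2 − 5 + 3 + 0 − 4)/6 = -0.1667
Deviations from mean: 3.1667, 2.1667, -4.8333, 3.1667, 0.1667, -3.8333
Σ(z_t−z̄)(z_{t+2}−z̄) = (-15.3056) + (6.8611) + (-0.8056) + (-12.1389) = -21.3889
Denominator Σ(z_t−z̄)² = 62.8333
r_2 = -21.3889 / 62.8333 = -0.340

-0.340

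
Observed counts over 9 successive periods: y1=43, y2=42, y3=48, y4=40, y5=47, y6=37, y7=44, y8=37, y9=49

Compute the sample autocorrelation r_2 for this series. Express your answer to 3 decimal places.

0.544

Mean ȳ = (43 + 42 + 48 + 40 + 47 + 37 + 44 + 37 + 49)/9 = 43.0000
Numerator Σ_{t=1}^{7}(y_t−ȳ)(y_{t+2}−ȳ) = 87.0000
Denominator Σ(y_t−ȳ)² = 160.0000
r_2 = 87.0000 / 160.0000 = 0.544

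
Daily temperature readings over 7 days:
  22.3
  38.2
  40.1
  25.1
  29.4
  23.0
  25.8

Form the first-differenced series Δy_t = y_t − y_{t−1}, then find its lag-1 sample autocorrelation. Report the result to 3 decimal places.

-0.182

First differences Δy: 15.9, 1.9, -15.0, 4.3, -6.4, 2.8
Mean of differences = 0.5833
Numerator Σ(Δy_t−Δȳ)(Δy_{t+1}−Δȳ) = -99.7036
Denominator Σ(Δy_t−Δȳ)² = 546.6683
r_1(Δy) = -99.7036 / 546.6683 = -0.182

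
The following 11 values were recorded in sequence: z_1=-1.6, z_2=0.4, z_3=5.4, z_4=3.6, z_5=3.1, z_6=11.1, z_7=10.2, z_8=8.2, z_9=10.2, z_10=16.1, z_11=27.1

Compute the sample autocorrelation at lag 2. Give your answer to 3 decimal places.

0.151

Mean z̄ = (-1.6 + 0.4 + 5.4 + 3.6 + 3.1 + 11.1 + 10.2 + 8.2 + 10.2 + 16.1 + 27.1)/11 = 8.5273
Numerator Σ_{t=1}^{9}(z_t−z̄)(z_{t+2}−z̄) = 97.4785
Denominator Σ(z_t−z̄)² = 646.7418
r_2 = 97.4785 / 646.7418 = 0.151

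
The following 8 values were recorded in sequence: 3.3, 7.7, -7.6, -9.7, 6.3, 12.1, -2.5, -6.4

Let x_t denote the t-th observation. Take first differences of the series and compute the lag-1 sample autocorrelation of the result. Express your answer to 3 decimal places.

-0.026

First differences Δx: 4.4, -15.3, -2.1, 16.0, 5.8, -14.6, -3.9
Mean of differences = -1.3857
Numerator Σ(Δx_t−Δx̄)(Δx_{t+1}−Δx̄) = -19.7845
Denominator Σ(Δx_t−Δx̄)² = 762.4286
r_1(Δx) = -19.7845 / 762.4286 = -0.026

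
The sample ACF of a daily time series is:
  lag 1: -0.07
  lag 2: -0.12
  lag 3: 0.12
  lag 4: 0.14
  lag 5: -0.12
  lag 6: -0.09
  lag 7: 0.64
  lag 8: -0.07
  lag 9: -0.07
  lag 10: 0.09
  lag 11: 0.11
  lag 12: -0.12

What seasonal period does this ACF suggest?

The largest autocorrelation is r_7 = 0.64; the remaining lags stay at or below 0.14.
The dominant spike at lag 7 indicates a seasonal period of 7.

7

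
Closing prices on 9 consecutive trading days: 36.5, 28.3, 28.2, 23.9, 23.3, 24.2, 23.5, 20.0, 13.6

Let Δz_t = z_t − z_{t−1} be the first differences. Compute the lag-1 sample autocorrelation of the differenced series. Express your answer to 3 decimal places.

First differences Δz: -8.2, -0.1, -4.3, -0.6, 0.9, -0.7, -3.5, -6.4
Mean of differences = -2.8625
Numerator Σ(Δz_t−Δz̄)(Δz_{t+1}−Δz̄) = -4.4427
Denominator Σ(Δz_t−Δz̄)² = 75.0588
r_1(Δz) = -4.4427 / 75.0588 = -0.059

-0.059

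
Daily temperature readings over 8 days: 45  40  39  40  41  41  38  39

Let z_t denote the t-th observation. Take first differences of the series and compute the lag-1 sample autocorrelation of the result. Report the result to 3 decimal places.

-0.014

First differences Δz: -5, -1, 1, 1, 0, -3, 1
Mean of differences = -0.8571
Numerator Σ(Δz_t−Δz̄)(Δz_{t+1}−Δz̄) = -0.4490
Denominator Σ(Δz_t−Δz̄)² = 32.8571
r_1(Δz) = -0.4490 / 32.8571 = -0.014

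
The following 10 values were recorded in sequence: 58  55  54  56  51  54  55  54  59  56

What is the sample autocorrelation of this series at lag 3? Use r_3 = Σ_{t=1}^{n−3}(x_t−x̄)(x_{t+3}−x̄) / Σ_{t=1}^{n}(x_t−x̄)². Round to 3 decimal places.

0.103

Mean x̄ = (58 + 55 + 54 + 56 + 51 + 54 + 55 + 54 + 59 + 56)/10 = 55.2000
Σ(x_t−x̄)(x_{t+3}−x̄) = (2.2400) + (0.8400) + (1.4400) + (-0.1600) + (5.0400) + (-4.5600) + (-0.1600) = 4.6800
Denominator Σ(x_t−x̄)² = 45.6000
r_3 = 4.6800 / 45.6000 = 0.103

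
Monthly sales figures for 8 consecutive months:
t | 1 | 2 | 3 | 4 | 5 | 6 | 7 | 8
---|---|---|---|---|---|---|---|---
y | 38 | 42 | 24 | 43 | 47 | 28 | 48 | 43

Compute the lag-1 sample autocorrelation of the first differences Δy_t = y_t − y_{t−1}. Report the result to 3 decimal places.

First differences Δy: 4, -18, 19, 4, -19, 20, -5
Mean of differences = 0.7143
Numerator Σ(Δy_t−Δȳ)(Δy_{t+1}−Δȳ) = -898.7959
Denominator Σ(Δy_t−Δȳ)² = 1499.4286
r_1(Δy) = -898.7959 / 1499.4286 = -0.599

-0.599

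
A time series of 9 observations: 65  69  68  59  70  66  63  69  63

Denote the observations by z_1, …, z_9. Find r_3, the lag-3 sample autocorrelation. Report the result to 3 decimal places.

Mean z̄ = (65 + 69 + 68 + 59 + 70 + 66 + 63 + 69 + 63)/9 = 65.7778
Σ(z_t−z̄)(z_{t+3}−z̄) = (5.2716) + (13.6049) + (0.4938) + (18.8272) + (13.6049) + (-0.6173) = 51.1852
Denominator Σ(z_t−z̄)² = 105.5556
r_3 = 51.1852 / 105.5556 = 0.485

0.485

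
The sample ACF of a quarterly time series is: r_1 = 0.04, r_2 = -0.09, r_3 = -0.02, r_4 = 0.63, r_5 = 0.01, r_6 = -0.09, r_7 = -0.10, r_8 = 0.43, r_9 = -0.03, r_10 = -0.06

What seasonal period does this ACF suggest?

The largest autocorrelation is r_4 = 0.63, with a weaker echo at lag 8 (0.43); the remaining lags stay at or below 0.04.
The dominant spike at lag 4 indicates a seasonal period of 4.

4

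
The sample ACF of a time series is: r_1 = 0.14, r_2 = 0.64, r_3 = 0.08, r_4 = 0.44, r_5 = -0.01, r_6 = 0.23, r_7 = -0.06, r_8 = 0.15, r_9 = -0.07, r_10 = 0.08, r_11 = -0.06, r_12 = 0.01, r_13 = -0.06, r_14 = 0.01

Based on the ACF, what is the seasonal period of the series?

The largest autocorrelation is r_2 = 0.64, with weaker echoes at lags 4 (0.44), 6 (0.23) and 8 (0.15); the remaining lags stay at or below 0.14.
The dominant spike at lag 2 indicates a seasonal period of 2.

2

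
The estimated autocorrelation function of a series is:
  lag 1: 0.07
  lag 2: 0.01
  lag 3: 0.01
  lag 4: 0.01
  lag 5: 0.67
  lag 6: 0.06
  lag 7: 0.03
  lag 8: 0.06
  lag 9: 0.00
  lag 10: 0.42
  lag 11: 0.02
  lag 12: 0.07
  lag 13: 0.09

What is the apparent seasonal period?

The largest autocorrelation is r_5 = 0.67, with a weaker echo at lag 10 (0.42); the remaining lags stay at or below 0.09.
The dominant spike at lag 5 indicates a seasonal period of 5.

5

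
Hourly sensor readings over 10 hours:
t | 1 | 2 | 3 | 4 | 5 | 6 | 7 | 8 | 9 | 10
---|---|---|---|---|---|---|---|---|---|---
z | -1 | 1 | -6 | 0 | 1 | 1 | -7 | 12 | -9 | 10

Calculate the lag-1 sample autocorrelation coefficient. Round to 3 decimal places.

Mean z̄ = (-1 + 1 − 6 + 0 + 1 + 1 − 7 + 12 − 9 + 10)/10 = 0.2000
Numerator Σ_{t=1}^{9}(z_t−z̄)(z_{t+1}−z̄) = -293.6400
Denominator Σ(z_t−z̄)² = 413.6000
r_1 = -293.6400 / 413.6000 = -0.710

-0.710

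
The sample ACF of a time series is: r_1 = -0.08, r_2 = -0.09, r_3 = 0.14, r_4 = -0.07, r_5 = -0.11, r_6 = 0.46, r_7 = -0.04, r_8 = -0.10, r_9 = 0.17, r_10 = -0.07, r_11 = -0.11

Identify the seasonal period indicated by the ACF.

The largest autocorrelation is r_6 = 0.46; the remaining lags stay at or below 0.17.
The dominant spike at lag 6 indicates a seasonal period of 6.

6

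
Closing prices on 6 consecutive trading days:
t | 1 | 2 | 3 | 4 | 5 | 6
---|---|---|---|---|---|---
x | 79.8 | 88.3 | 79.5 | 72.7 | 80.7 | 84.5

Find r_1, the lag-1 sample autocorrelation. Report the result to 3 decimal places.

Mean x̄ = (79.8 + 88.3 + 79.5 + 72.7 + 80.7 + 84.5)/6 = 80.9167
Σ(x_t−x̄)(x_{t+1}−x̄) = (-8.2447) + (-10.4597) + (11.6403) + (1.7803) + (-0.7764) = -6.0603
Denominator Σ(x_t−x̄)² = 138.1683
r_1 = -6.0603 / 138.1683 = -0.044

-0.044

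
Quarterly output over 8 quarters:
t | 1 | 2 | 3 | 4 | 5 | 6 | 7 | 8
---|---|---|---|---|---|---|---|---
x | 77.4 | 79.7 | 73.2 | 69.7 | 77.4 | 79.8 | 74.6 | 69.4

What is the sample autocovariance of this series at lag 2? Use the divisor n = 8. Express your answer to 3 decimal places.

-10.861

Mean x̄ = (77.4 + 79.7 + 73.2 + 69.7 + 77.4 + 79.8 + 74.6 + 69.4)/8 = 75.1500
Deviations: 2.2500, 4.5500, -1.9500, -5.4500, 2.2500, 4.6500, -0.5500, -5.7500
Σ_{t=1}^{6}(x_t−x̄)(x_{t+2}−x̄) = -86.8900
γ_2 = -86.8900 / 8 = -10.861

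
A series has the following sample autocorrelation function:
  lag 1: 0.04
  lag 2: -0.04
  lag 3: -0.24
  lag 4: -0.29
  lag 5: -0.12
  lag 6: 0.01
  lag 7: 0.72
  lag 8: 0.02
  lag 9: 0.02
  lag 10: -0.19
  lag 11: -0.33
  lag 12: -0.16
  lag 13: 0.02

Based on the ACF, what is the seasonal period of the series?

7

The largest autocorrelation is r_7 = 0.72; the remaining lags stay at or below 0.04.
The dominant spike at lag 7 indicates a seasonal period of 7.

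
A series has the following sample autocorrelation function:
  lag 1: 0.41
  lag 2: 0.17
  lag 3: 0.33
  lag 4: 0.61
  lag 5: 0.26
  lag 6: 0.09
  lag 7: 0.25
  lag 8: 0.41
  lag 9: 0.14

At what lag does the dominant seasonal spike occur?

4

The largest autocorrelation is r_4 = 0.61; the remaining lags stay at or below 0.41. The elevated value at lag 1 (0.41), dropping to 0.17 at lag 2, reflects decaying short-term dependence rather than seasonality.
The dominant spike at lag 4 indicates a seasonal period of 4.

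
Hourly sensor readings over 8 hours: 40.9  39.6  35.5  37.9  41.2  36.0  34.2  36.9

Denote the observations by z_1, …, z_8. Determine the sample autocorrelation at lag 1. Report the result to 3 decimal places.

0.109

Mean z̄ = (40.9 + 39.6 + 35.5 + 37.9 + 41.2 + 36.0 + 34.2 + 36.9)/8 = 37.7750
Σ(z_t−z̄)(z_{t+1}−z̄) = (5.7031) + (-4.1519) + (-0.2844) + (0.4281) + (-6.0794) + (6.3456) + (3.1281) = 5.0894
Denominator Σ(z_t−z̄)² = 46.7150
r_1 = 5.0894 / 46.7150 = 0.109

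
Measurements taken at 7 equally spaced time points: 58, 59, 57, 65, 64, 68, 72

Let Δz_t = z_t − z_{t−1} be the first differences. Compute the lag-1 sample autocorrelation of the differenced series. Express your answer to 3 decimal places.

First differences Δz: 1, -2, 8, -1, 4, 4
Mean of differences = 2.3333
Numerator Σ(Δz_t−Δz̄)(Δz_{t+1}−Δz̄) = -40.4444
Denominator Σ(Δz_t−Δz̄)² = 69.3333
r_1(Δz) = -40.4444 / 69.3333 = -0.583

-0.583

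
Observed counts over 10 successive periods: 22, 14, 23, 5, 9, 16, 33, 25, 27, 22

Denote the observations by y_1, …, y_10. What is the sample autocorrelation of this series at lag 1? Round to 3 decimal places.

Mean ȳ = (22 + 14 + 23 + 5 + 9 + 16 + 33 + 25 + 27 + 22)/10 = 19.6000
Numerator Σ_{t=1}^{9}(y_t−ȳ)(y_{t+1}−ȳ) = 192.6400
Denominator Σ(y_t−ȳ)² = 656.4000
r_1 = 192.6400 / 656.4000 = 0.293

0.293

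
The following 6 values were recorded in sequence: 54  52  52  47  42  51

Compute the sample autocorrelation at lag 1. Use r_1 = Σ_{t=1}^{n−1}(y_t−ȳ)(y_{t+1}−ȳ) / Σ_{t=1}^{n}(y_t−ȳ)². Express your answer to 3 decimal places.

0.201

Mean ȳ = (54 + 52 + 52 + 47 + 42 + 51)/6 = 49.6667
Σ(y_t−ȳ)(y_{t+1}−ȳ) = (10.1111) + (5.4444) + (-6.2222) + (20.4444) + (-10.2222) = 19.5556
Denominator Σ(y_t−ȳ)² = 97.3333
r_1 = 19.5556 / 97.3333 = 0.201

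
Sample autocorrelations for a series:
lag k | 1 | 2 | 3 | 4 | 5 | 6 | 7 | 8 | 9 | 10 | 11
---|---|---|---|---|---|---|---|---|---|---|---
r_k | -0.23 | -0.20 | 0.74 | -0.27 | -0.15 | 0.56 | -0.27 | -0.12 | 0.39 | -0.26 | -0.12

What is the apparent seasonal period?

The largest autocorrelation is r_3 = 0.74, with weaker echoes at lags 6 (0.56) and 9 (0.39); the remaining lags stay at or below -0.12.
The dominant spike at lag 3 indicates a seasonal period of 3.

3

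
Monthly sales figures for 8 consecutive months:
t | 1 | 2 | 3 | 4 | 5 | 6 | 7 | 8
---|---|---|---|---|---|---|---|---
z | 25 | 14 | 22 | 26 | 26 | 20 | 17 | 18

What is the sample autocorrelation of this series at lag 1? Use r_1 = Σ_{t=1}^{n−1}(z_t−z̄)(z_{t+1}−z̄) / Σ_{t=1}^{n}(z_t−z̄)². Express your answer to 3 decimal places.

0.042

Mean z̄ = (25 + 14 + 22 + 26 + 26 + 20 + 17 + 18)/8 = 21.0000
Deviations from mean: 4.0000, -7.0000, 1.0000, 5.0000, 5.0000, -1.0000, -4.0000, -3.0000
Σ(z_t−z̄)(z_{t+1}−z̄) = (-28.0000) + (-7.0000) + (5.0000) + (25.0000) + (-5.0000) + (4.0000) + (12.0000) = 6.0000
Denominator Σ(z_t−z̄)² = 142.0000
r_1 = 6.0000 / 142.0000 = 0.042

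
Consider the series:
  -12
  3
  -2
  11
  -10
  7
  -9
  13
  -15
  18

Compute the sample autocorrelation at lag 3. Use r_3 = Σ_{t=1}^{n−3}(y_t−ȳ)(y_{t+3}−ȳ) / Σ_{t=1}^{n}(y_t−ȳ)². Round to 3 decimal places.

-0.549

Mean ȳ = (-12 + 3 − 2 + 11 − 10 + 7 − 9 + 13 − 15 + 18)/10 = 0.4000
Numerator Σ_{t=1}^{7}(y_t−ȳ)(y_{t+3}−ȳ) = -672.0800
Denominator Σ(y_t−ȳ)² = 1224.4000
r_3 = -672.0800 / 1224.4000 = -0.549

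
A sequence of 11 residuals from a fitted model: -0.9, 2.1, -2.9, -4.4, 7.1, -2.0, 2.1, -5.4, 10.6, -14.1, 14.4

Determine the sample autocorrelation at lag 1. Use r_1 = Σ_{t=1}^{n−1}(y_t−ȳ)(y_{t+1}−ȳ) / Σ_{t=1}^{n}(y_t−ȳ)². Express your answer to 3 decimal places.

Mean ȳ = (-0.9 + 2.1 − 2.9 − 4.4 + 7.1 − 2.0 + 2.1 − 5.4 + 10.6 − 14.1 + 14.4)/11 = 0.6000
Numerator Σ_{t=1}^{10}(y_t−ȳ)(y_{t+1}−ȳ) = -462.1600
Denominator Σ(y_t−ȳ)² = 635.5400
r_1 = -462.1600 / 635.5400 = -0.727

-0.727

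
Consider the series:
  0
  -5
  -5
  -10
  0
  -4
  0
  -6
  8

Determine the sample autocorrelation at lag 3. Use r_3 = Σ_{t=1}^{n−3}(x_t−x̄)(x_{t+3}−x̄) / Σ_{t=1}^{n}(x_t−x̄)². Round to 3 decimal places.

Mean x̄ = (0 − 5 − 5 − 10 + 0 − 4 + 0 − 6 + 8)/9 = -2.4444
Σ(x_t−x̄)(x_{t+3}−x̄) = (-18.4691) + (-6.2469) + (3.9753) + (-18.4691) + (-8.6914) + (-16.2469) = -64.1481
Denominator Σ(x_t−x̄)² = 212.2222
r_3 = -64.1481 / 212.2222 = -0.302

-0.302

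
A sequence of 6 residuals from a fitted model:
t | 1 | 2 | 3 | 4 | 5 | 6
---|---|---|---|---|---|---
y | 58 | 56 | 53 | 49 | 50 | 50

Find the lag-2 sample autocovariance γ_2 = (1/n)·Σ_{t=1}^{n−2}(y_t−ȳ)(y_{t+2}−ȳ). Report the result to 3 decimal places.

Mean ȳ = (58 + 56 + 53 + 49 + 50 + 50)/6 = 52.6667
Deviations: 5.3333, 3.3333, 0.3333, -3.6667, -2.6667, -2.6667
Σ_{t=1}^{4}(y_t−ȳ)(y_{t+2}−ȳ) = -1.5556
γ_2 = -1.5556 / 6 = -0.259

-0.259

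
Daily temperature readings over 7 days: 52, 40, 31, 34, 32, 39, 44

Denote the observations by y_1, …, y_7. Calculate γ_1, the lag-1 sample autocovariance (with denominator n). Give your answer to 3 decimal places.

Mean ȳ = (52 + 40 + 31 + 34 + 32 + 39 + 44)/7 = 38.8571
Σ_{t=1}^{6}(y_t−ȳ)(y_{t+1}−ȳ) = 77.2653
γ_1 = 77.2653 / 7 = 11.038

11.038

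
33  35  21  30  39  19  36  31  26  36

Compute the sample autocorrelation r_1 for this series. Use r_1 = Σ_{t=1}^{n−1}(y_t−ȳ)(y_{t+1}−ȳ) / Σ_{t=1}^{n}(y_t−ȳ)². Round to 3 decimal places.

Mean ȳ = (33 + 35 + 21 + 30 + 39 + 19 + 36 + 31 + 26 + 36)/10 = 30.6000
Numerator Σ_{t=1}^{9}(y_t−ȳ)(y_{t+1}−ȳ) = -215.5600
Denominator Σ(y_t−ȳ)² = 402.4000
r_1 = -215.5600 / 402.4000 = -0.536

-0.536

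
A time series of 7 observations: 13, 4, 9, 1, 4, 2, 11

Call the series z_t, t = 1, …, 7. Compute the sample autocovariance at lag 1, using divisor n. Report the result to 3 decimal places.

Mean z̄ = (13 + 4 + 9 + 1 + 4 + 2 + 11)/7 = 6.2857
Σ_{t=1}^{6}(z_t−z̄)(z_{t+1}−z̄) = -34.2245
γ_1 = -34.2245 / 7 = -4.889

-4.889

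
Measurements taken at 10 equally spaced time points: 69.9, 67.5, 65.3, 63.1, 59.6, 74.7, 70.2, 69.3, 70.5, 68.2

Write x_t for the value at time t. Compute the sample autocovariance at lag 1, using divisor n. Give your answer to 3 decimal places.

1.919

Mean x̄ = (69.9 + 67.5 + 65.3 + 63.1 + 59.6 + 74.7 + 70.2 + 69.3 + 70.5 + 68.2)/10 = 67.8300
Σ_{t=1}^{9}(x_t−x̄)(x_{t+1}−x̄) = 19.1851
γ_1 = 19.1851 / 10 = 1.919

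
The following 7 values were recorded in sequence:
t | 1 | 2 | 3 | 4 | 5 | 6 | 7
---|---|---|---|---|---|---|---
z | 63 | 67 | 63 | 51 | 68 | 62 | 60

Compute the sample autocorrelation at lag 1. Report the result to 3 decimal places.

-0.356

Mean z̄ = (63 + 67 + 63 + 51 + 68 + 62 + 60)/7 = 62.0000
Deviations from mean: 1.0000, 5.0000, 1.0000, -11.0000, 6.0000, 0.0000, -2.0000
Σ(z_t−z̄)(z_{t+1}−z̄) = (5.0000) + (5.0000) + (-11.0000) + (-66.0000) + (0.0000) + (0.0000) = -67.0000
Denominator Σ(z_t−z̄)² = 188.0000
r_1 = -67.0000 / 188.0000 = -0.356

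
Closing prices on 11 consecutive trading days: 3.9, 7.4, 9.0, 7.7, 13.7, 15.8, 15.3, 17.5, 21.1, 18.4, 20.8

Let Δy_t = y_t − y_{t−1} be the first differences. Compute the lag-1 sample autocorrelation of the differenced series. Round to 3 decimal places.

-0.396

First differences Δy: 3.5, 1.6, -1.3, 6.0, 2.1, -0.5, 2.2, 3.6, -2.7, 2.4
Mean of differences = 1.6900
Numerator Σ(Δy_t−Δȳ)(Δy_{t+1}−Δȳ) = -23.5561
Denominator Σ(Δy_t−Δȳ)² = 59.4490
r_1(Δy) = -23.5561 / 59.4490 = -0.396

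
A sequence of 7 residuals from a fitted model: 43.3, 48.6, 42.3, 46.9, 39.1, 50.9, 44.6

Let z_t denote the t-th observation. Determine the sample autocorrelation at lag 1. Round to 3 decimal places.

-0.722

Mean z̄ = (43.3 + 48.6 + 42.3 + 46.9 + 39.1 + 50.9 + 44.6)/7 = 45.1000
Deviations from mean: -1.8000, 3.5000, -2.8000, 1.8000, -6.0000, 5.8000, -0.5000
Σ(z_t−z̄)(z_{t+1}−z̄) = (-6.3000) + (-9.8000) + (-5.0400) + (-10.8000) + (-34.8000) + (-2.9000) = -69.6400
Denominator Σ(z_t−z̄)² = 96.4600
r_1 = -69.6400 / 96.4600 = -0.722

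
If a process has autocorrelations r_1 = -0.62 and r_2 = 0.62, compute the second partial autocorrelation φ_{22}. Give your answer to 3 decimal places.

0.383

φ_{22} = (r_2 − r_1²) / (1 − r_1²)
r_1² = (-0.62)² = 0.3844
Numerator = 0.62 − 0.3844 = 0.2356; denominator = 1 − 0.3844 = 0.6156
φ_{22} = 0.2356 / 0.6156 = 0.383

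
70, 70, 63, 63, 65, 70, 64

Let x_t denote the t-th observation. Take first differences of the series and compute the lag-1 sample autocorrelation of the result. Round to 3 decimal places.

First differences Δx: 0, -7, 0, 2, 5, -6
Mean of differences = -1.0000
Numerator Σ(Δx_t−Δx̄)(Δx_{t+1}−Δx̄) = -21.0000
Denominator Σ(Δx_t−Δx̄)² = 108.0000
r_1(Δx) = -21.0000 / 108.0000 = -0.194

-0.194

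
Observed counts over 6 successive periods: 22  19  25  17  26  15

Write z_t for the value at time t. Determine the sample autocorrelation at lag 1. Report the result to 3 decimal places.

Mean z̄ = (22 + 19 + 25 + 17 + 26 + 15)/6 = 20.6667
Deviations from mean: 1.3333, -1.6667, 4.3333, -3.6667, 5.3333, -5.6667
Numerator Σ_{t=1}^{5}(z_t−z̄)(z_{t+1}−z̄) = -75.1111
Denominator Σ(z_t−z̄)² = 97.3333
r_1 = -75.1111 / 97.3333 = -0.772

-0.772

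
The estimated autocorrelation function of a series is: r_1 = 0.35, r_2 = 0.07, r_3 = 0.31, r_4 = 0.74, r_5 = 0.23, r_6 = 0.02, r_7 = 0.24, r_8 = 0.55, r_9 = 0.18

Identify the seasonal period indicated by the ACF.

4

The largest autocorrelation is r_4 = 0.74, with a weaker echo at lag 8 (0.55); the remaining lags stay at or below 0.35. The elevated value at lag 1 (0.35), dropping to 0.07 at lag 2, reflects decaying short-term dependence rather than seasonality.
The dominant spike at lag 4 indicates a seasonal period of 4.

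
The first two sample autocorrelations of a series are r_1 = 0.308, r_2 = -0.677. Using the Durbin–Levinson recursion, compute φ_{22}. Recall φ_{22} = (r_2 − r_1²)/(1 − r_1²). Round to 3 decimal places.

φ_{22} = (r_2 − r_1²) / (1 − r_1²)
r_1² = (0.308)² = 0.094864
Numerator = -0.677 − 0.0949 = -0.7719; denominator = 1 − 0.0949 = 0.9051
φ_{22} = -0.7719 / 0.9051 = -0.853

-0.853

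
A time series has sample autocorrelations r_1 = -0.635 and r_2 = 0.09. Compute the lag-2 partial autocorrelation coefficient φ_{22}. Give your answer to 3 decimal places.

φ_{22} = (r_2 − r_1²) / (1 − r_1²)
r_1² = (-0.635)² = 0.403225
Numerator = 0.09 − 0.4032 = -0.3132; denominator = 1 − 0.4032 = 0.5968
φ_{22} = -0.3132 / 0.5968 = -0.525

-0.525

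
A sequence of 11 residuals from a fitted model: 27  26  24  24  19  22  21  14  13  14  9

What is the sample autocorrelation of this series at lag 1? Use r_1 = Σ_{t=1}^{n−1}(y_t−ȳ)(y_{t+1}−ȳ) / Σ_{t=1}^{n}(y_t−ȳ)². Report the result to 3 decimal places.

Mean ȳ = (27 + 26 + 24 + 24 + 19 + 22 + 21 + 14 + 13 + 14 + 9)/11 = 19.3636
Numerator Σ_{t=1}^{10}(y_t−ȳ)(y_{t+1}−ȳ) = 219.6860
Denominator Σ(y_t−ȳ)² = 360.5455
r_1 = 219.6860 / 360.5455 = 0.609

0.609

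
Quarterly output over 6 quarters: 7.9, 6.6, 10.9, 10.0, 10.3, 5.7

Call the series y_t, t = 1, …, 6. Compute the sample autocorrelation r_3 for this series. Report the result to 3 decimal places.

Mean ȳ = (7.9 + 6.6 + 10.9 + 10.0 + 10.3 + 5.7)/6 = 8.5667
Deviations from mean: -0.6667, -1.9667, 2.3333, 1.4333, 1.7333, -2.8667
Σ(y_t−ȳ)(y_{t+3}−ȳ) = (-0.9556) + (-3.4089) + (-6.6889) = -11.0533
Denominator Σ(y_t−ȳ)² = 23.0333
r_3 = -11.0533 / 23.0333 = -0.480

-0.480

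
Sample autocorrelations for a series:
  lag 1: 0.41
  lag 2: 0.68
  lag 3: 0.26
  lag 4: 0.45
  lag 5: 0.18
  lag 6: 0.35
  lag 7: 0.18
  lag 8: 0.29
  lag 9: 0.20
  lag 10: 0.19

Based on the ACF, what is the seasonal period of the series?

The largest autocorrelation is r_2 = 0.68, with a weaker echo at lag 4 (0.45); the remaining lags stay at or below 0.41.
The dominant spike at lag 2 indicates a seasonal period of 2.

2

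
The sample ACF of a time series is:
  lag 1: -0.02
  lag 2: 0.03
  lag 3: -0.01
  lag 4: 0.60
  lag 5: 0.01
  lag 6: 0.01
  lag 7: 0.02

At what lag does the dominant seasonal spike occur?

The largest autocorrelation is r_4 = 0.60; the remaining lags stay at or below 0.03.
The dominant spike at lag 4 indicates a seasonal period of 4.

4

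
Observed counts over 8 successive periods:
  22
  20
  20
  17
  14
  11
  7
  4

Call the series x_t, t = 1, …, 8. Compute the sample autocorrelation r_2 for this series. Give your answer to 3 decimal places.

0.280

Mean x̄ = (22 + 20 + 20 + 17 + 14 + 11 + 7 + 4)/8 = 14.3750
Numerator Σ_{t=1}^{6}(x_t−x̄)(x_{t+2}−x̄) = 84.4688
Denominator Σ(x_t−x̄)² = 301.8750
r_2 = 84.4688 / 301.8750 = 0.280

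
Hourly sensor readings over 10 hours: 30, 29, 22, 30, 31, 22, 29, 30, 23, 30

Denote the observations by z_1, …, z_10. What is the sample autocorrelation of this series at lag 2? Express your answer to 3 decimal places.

Mean z̄ = (30 + 29 + 22 + 30 + 31 + 22 + 29 + 30 + 23 + 30)/10 = 27.6000
Numerator Σ_{t=1}^{8}(z_t−z̄)(z_{t+2}−z̄) = -51.9200
Denominator Σ(z_t−z̄)² = 122.4000
r_2 = -51.9200 / 122.4000 = -0.424

-0.424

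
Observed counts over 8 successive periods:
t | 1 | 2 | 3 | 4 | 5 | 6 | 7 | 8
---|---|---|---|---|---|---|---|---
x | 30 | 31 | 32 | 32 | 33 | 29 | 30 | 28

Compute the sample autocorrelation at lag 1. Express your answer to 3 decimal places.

Mean x̄ = (30 + 31 + 32 + 32 + 33 + 29 + 30 + 28)/8 = 30.6250
Deviations from mean: -0.6250, 0.3750, 1.3750, 1.3750, 2.3750, -1.6250, -0.6250, -2.6250
Numerator Σ_{t=1}^{7}(x_t−x̄)(x_{t+1}−x̄) = 4.2344
Denominator Σ(x_t−x̄)² = 19.8750
r_1 = 4.2344 / 19.8750 = 0.213

0.213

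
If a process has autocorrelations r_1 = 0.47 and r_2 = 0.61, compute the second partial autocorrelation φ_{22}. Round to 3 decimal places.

φ_{22} = (r_2 − r_1²) / (1 − r_1²)
r_1² = (0.47)² = 0.2209
Numerator = 0.61 − 0.2209 = 0.3891; denominator = 1 − 0.2209 = 0.7791
φ_{22} = 0.3891 / 0.7791 = 0.499

0.499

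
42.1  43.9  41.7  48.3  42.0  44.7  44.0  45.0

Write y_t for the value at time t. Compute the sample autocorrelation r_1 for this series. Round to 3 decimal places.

Mean ȳ = (42.1 + 43.9 + 41.7 + 48.3 + 42.0 + 44.7 + 44.0 + 45.0)/8 = 43.9625
Deviations from mean: -1.8625, -0.0625, -2.2625, 4.3375, -1.9625, 0.7375, 0.0375, 1.0375
Σ(y_t−ȳ)(y_{t+1}−ȳ) = (0.1164) + (0.1414) + (-9.8136) + (-8.5123) + (-1.4473) + (0.0277) + (0.0389) = -19.4489
Denominator Σ(y_t−ȳ)² = 32.8788
r_1 = -19.4489 / 32.8788 = -0.592

-0.592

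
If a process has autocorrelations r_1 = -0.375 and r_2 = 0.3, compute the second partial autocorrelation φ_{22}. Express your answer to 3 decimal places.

φ_{22} = (r_2 − r_1²) / (1 − r_1²)
r_1² = (-0.375)² = 0.140625
Numerator = 0.3 − 0.1406 = 0.1594; denominator = 1 − 0.1406 = 0.8594
φ_{22} = 0.1594 / 0.8594 = 0.185

0.185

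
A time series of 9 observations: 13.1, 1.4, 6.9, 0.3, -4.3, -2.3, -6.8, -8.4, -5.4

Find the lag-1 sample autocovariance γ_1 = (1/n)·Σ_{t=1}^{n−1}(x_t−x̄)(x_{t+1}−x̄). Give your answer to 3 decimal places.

16.483

Mean x̄ = (13.1 + 1.4 + 6.9 + 0.3 − 4.3 − 2.3 − 6.8 − 8.4 − 5.4)/9 = -0.6111
Σ_{t=1}^{8}(x_t−x̄)(x_{t+1}−x̄) = 148.3499
γ_1 = 148.3499 / 9 = 16.483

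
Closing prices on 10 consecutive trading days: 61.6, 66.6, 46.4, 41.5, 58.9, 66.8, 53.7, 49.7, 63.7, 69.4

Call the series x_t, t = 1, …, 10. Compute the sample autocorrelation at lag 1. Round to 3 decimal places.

0.156

Mean x̄ = (61.6 + 66.6 + 46.4 + 41.5 + 58.9 + 66.8 + 53.7 + 49.7 + 63.7 + 69.4)/10 = 57.8300
Numerator Σ_{t=1}^{9}(x_t−x̄)(x_{t+1}−x̄) = 128.3221
Denominator Σ(x_t−x̄)² = 821.5210
r_1 = 128.3221 / 821.5210 = 0.156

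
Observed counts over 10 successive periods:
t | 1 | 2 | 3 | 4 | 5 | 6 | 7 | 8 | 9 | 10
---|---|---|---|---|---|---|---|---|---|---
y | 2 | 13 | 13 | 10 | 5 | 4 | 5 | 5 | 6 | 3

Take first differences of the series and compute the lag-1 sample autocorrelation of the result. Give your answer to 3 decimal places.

0.100

First differences Δy: 11, 0, -3, -5, -1, 1, 0, 1, -3
Mean of differences = 0.1111
Numerator Σ(Δy_t−Δȳ)(Δy_{t+1}−Δȳ) = 16.7654
Denominator Σ(Δy_t−Δȳ)² = 166.8889
r_1(Δy) = 16.7654 / 166.8889 = 0.100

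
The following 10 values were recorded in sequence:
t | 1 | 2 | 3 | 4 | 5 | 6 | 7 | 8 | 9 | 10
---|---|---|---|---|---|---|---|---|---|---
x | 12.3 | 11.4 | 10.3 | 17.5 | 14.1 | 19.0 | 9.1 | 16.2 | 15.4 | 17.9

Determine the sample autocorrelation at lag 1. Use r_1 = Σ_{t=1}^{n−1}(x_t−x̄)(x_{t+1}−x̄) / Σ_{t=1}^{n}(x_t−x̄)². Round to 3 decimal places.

-0.239

Mean x̄ = (12.3 + 11.4 + 10.3 + 17.5 + 14.1 + 19.0 + 9.1 + 16.2 + 15.4 + 17.9)/10 = 14.3200
Numerator Σ_{t=1}^{9}(x_t−x̄)(x_{t+1}−x̄) = -25.2224
Denominator Σ(x_t−x̄)² = 105.5960
r_1 = -25.2224 / 105.5960 = -0.239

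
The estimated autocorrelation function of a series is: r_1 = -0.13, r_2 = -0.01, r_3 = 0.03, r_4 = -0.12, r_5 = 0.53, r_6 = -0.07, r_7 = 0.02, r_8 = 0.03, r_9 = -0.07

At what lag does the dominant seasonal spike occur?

The largest autocorrelation is r_5 = 0.53; the remaining lags stay at or below 0.03.
The dominant spike at lag 5 indicates a seasonal period of 5.

5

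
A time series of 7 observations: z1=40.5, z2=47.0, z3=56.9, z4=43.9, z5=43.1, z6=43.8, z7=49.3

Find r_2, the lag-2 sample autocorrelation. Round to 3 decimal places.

Mean z̄ = (40.5 + 47.0 + 56.9 + 43.9 + 43.1 + 43.8 + 49.3)/7 = 46.3571
Σ(z_t−z̄)(z_{t+2}−z̄) = (-61.7510) + (-1.5796) + (-34.3396) + (6.2833) + (-9.5853) = -100.9722
Denominator Σ(z_t−z̄)² = 177.7171
r_2 = -100.9722 / 177.7171 = -0.568

-0.568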